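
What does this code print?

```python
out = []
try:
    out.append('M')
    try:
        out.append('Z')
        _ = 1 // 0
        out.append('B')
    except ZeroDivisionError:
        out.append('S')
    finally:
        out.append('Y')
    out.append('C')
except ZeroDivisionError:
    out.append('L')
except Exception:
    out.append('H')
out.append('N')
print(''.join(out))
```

Execution trace: 'M' (try body) → 'Z' (inner try body) → 'S' (inner except ZeroDivisionError) → 'Y' (inner finally) → 'C' (try body, no exception) → 'N' (after the try/except). Output: MZSYCN

Answer: MZSYCN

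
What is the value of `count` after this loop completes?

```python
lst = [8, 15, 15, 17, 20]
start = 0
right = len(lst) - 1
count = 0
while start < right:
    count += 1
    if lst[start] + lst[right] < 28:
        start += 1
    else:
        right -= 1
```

Steps to find pair summing to 28
`count` takes the values: 0 → 1 → 2 → 3 → 4

Answer: 4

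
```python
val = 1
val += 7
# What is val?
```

Trace:
`val = 1` → val = 1
`val += 7` → val = 8
So val = 8

Answer: 8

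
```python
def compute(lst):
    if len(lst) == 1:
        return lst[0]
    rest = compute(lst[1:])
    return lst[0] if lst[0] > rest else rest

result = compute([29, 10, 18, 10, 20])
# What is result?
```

Recursive max over [29, 10, 18, 10, 20] = 29

Answer: 29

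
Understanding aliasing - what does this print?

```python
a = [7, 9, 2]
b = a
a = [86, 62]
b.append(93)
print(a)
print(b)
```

Key concept: rebinding vs mutation: a is rebound to a new list, b still points at the original.
Step by step:
`a = [7, 9, 2]` → a = [7, 9, 2]
`b = a` → b = [7, 9, 2] (same object as a)
`a = [86, 62]` → a = [86, 62]
`b.append(93)` → b = [7, 9, 2, 93]
`print(a)` → prints [86, 62]
`print(b)` → prints [7, 9, 2, 93]

Answer:
[86, 62]
[7, 9, 2, 93]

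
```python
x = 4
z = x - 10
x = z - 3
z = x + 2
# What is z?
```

Trace:
`x = 4` → x = 4
`z = x - 10` → z = -6
`x = z - 3` → x = -9
`z = x + 2` → z = -7
So z = -7

Answer: -7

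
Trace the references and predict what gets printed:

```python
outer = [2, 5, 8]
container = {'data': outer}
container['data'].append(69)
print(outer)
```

Key concept: dict holds reference to list.
Step by step:
`outer = [2, 5, 8]` → outer = [2, 5, 8]
`container = {'data': outer}` → container = {'data': [2, 5, 8]}
`container['data'].append(69)` → outer = [2, 5, 8, 69]; container = {'data': [2, 5, 8, 69]}
`print(outer)` → prints [2, 5, 8, 69]

Answer: [2, 5, 8, 69]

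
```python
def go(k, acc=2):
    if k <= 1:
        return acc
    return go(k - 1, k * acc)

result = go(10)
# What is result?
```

Accumulator trace (n, acc): (10, 2) -> (9, 20) -> (8, 180) -> (7, 1440) -> (6, 10080) -> (5, 60480) -> (4, 302400) -> (3, 1209600) -> (2, 3628800) -> (1, 7257600) -> return 7257600

Answer: 7257600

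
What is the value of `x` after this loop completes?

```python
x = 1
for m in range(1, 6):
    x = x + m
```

Start at 1, add 1 through 5
`x` takes the values: 1 → 2 → 4 → 7 → 11 → 16

Answer: 16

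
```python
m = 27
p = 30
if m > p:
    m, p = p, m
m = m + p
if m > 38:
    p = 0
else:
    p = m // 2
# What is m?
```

Trace:
`m = 27` → m = 27
`p = 30` → p = 30
`if m > p: ...` → m > p is False → no variable changes
`m = m + p` → m = 57
`if m > 38: ...` → m > 38 is True → p = 0
So m = 57

Answer: 57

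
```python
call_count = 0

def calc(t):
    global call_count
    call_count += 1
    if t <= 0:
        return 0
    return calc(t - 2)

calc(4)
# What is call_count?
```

Linear recursion stepping by 2: 3 calls from t=4 down to ≤0.

Answer: 3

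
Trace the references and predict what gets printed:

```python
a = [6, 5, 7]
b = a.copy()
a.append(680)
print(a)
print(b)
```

Key concept: list.copy() creates independent copy.
Step by step:
`a = [6, 5, 7]` → a = [6, 5, 7]
`b = a.copy()` → b = [6, 5, 7]
`a.append(680)` → a = [6, 5, 7, 680]
`print(a)` → prints [6, 5, 7, 680]
`print(b)` → prints [6, 5, 7]

Answer:
[6, 5, 7, 680]
[6, 5, 7]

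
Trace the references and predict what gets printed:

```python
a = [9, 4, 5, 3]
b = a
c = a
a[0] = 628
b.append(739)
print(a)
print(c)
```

Key concept: multiple aliases.
Step by step:
`a = [9, 4, 5, 3]` → a = [9, 4, 5, 3]
`b = a` → b = [9, 4, 5, 3] (same object as a)
`c = a` → c = [9, 4, 5, 3] (same object as a, b)
`a[0] = 628` → a = [628, 4, 5, 3] (same object as b, c); b = [628, 4, 5, 3] (same object as a, c); c = [628, 4, 5, 3] (same object as a, b)
`b.append(739)` → a = [628, 4, 5, 3, 739] (same object as b, c); b = [628, 4, 5, 3, 739] (same object as a, c); c = [628, 4, 5, 3, 739] (same object as a, b)
`print(a)` → prints [628, 4, 5, 3, 739]
`print(c)` → prints [628, 4, 5, 3, 739]

Answer:
[628, 4, 5, 3, 739]
[628, 4, 5, 3, 739]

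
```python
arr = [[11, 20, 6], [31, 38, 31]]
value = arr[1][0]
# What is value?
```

Trace:
`arr = [[11, 20, 6], [31, 38, 31]]` → arr = [[11, 20, 6], [31, 38, 31]]
`value = arr[1][0]` → value = 31
So value = 31

Answer: 31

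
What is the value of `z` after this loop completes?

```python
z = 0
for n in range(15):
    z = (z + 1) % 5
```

Increment mod 5, 15 times = 0
`z` takes the values: 0 → 1 → 2 → 3 → 4 → 0 → 1 → 2 → 3 → 4 → 0 → 1 → 2 → 3 → 4 → 0

Answer: 0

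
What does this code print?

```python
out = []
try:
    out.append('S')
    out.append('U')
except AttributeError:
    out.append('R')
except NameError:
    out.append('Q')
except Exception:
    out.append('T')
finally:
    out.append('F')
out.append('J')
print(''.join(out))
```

Execution trace: 'S' (try body) → 'U' (try body, no exception) → 'F' (finally) → 'J' (after the try/except). Output: SUFJ

Answer: SUFJ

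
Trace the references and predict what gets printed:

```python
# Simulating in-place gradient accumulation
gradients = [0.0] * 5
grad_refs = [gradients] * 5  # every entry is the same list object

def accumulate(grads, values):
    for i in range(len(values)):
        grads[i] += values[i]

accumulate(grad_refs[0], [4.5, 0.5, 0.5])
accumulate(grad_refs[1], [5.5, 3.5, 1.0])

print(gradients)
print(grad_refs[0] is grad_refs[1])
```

Key concept: gradient accumulation aliasing.
Step by step:
`gradients = [0.0] * 5` → gradients = [0.0, 0.0, 0.0, 0.0, 0.0]
`grad_refs = [gradients] * 5` → grad_refs = [[0.0, 0.0, 0.0, 0.0, 0.0], [0.0, 0.0, 0.0, 0.0, 0.0], [0.0, 0.0, 0.0, 0.0, 0.0], [0.0, 0.0, 0.0, 0.0, 0.0], [0.0, 0.0, 0.0, 0.0, 0.0]]
`accumulate(grad_refs[0], [4.5, 0.5, 0.5])` → gradients = [4.5, 0.5, 0.5, 0.0, 0.0]; grad_refs = [[4.5, 0.5, 0.5, 0.0, 0.0], [4.5, 0.5, 0.5, 0.0, 0.0], [4.5, 0.5, 0.5, 0.0, 0.0], [4.5, 0.5, 0.5, 0.0, 0.0], [4.5, 0.5, 0.5, 0.0, 0.0]]
`accumulate(grad_refs[1], [5.5, 3.5, 1.0])` → gradients = [10.0, 4.0, 1.5, 0.0, 0.0]; grad_refs = [[10.0, 4.0, 1.5, 0.0, 0.0], [10.0, 4.0, 1.5, 0.0, 0.0], [10.0, 4.0, 1.5, 0.0, 0.0], [10.0, 4.0, 1.5, 0.0, 0.0], [10.0, 4.0, 1.5, 0.0, 0.0]]
`print(gradients)` → prints [10.0, 4.0, 1.5, 0.0, 0.0]
`print(grad_refs[0] is grad_refs[1])` → prints True

Answer:
[10.0, 4.0, 1.5, 0.0, 0.0]
True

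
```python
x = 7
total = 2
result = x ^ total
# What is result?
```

Trace:
`x = 7` → x = 7
`total = 2` → total = 2
`result = x ^ total` → result = 5
So result = 5

Answer: 5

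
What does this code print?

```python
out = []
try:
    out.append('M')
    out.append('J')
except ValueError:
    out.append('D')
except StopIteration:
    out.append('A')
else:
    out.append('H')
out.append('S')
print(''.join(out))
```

Execution trace: 'M' (try body) → 'J' (try body, no exception) → 'H' (else) → 'S' (after the try/except). Output: MJHS

Answer: MJHS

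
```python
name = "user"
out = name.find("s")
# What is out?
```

Trace:
`name = "user"` → name = 'user'
`out = name.find("s")` → out = 1
So out = 1

Answer: 1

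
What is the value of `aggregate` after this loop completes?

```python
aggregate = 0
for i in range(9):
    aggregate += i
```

Sum of 0 to 8 = 36
`aggregate` takes the values: 0 → 1 → 3 → 6 → 10 → 15 → 21 → 28 → 36

Answer: 36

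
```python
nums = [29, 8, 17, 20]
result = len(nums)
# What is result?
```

Trace:
`nums = [29, 8, 17, 20]` → nums = [29, 8, 17, 20]
`result = len(nums)` → result = 4
So result = 4

Answer: 4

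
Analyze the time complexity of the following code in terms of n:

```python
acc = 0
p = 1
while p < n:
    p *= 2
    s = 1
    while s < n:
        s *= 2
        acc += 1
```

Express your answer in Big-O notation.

Each loop level contributes: log n × log n. Multiplying the contributions gives O(log² n).

Answer: O(log² n)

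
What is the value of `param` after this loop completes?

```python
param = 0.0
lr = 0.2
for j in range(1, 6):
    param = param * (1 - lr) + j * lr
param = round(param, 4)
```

Moving average with lr=0.2
`param` takes the values: 0.0 → 0.2 → 0.56 → 1.048 → 1.6384 → 2.31072 → 2.3107

Answer: 2.3107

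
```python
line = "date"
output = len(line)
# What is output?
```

Trace:
`line = "date"` → line = 'date'
`output = len(line)` → output = 4
So output = 4

Answer: 4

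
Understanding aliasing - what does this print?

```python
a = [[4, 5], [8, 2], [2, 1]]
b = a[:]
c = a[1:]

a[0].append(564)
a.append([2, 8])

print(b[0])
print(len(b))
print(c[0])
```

Key concept: slice with nested mutation.
Step by step:
`a = [[4, 5], [8, 2], [2, 1]]` → a = [[4, 5], [8, 2], [2, 1]]
`b = a[:]` → b = [[4, 5], [8, 2], [2, 1]]
`c = a[1:]` → c = [[8, 2], [2, 1]]
`a[0].append(564)` → a = [[4, 5, 564], [8, 2], [2, 1]]; b = [[4, 5, 564], [8, 2], [2, 1]]
`a.append([2, 8])` → a = [[4, 5, 564], [8, 2], [2, 1], [2, 8]]
`print(b[0])` → prints [4, 5, 564]
`print(len(b))` → prints 3
`print(c[0])` → prints [8, 2]

Answer:
[4, 5, 564]
3
[8, 2]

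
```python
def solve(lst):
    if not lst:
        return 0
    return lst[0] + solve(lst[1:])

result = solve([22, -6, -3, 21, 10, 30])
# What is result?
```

22 + (-6) + (-3) + 21 + 10 + 30 + 0 = 74

Answer: 74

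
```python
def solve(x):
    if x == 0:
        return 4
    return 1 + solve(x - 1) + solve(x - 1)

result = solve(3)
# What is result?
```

solve(x) = 1 + 2·solve(x-1), solve(0)=4. Closed form: (4+1)·2^3 - 1 = 39.

Answer: 39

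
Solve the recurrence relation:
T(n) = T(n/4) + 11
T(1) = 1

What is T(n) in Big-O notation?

Each step divides n by 4 and adds 11. After log_4(n) steps we reach T(1)=1. So T(n) = 11·log_4(n) + 1 = O(log n).

Answer: O(log n)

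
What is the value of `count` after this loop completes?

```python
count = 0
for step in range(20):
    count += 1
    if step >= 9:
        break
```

Loop breaks when step reaches 9, count is 10
`count` takes the values: 0 → 1 → 2 → 3 → 4 → 5 → 6 → 7 → 8 → 9 → 10

Answer: 10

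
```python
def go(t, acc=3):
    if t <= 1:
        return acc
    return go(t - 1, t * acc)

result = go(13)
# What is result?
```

Accumulator trace (n, acc): (13, 3) -> (12, 39) -> (11, 468) -> (10, 5148) -> (9, 51480) -> (8, 463320) -> (7, 3706560) -> (6, 25945920) -> (5, 155675520) -> (4, 778377600) -> (3, 3113510400) -> (2, 9340531200) -> (1, 18681062400) -> return 18681062400

Answer: 18681062400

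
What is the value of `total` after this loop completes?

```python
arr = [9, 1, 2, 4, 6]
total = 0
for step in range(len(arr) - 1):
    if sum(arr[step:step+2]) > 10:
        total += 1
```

Count windows with sum > 10
`total` takes the values: 0

Answer: 0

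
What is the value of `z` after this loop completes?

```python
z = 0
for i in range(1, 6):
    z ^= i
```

XOR of 1 to 5
`z` takes the values: 0 → 1 → 3 → 0 → 4 → 1

Answer: 1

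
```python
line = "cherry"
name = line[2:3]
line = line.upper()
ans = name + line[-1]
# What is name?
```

Trace:
`line = "cherry"` → line = 'cherry'
`name = line[2:3]` → name = 'e'
`line = line.upper()` → line = 'CHERRY'
`ans = name + line[-1]` → ans = 'eY'
So name = 'e'

Answer: 'e'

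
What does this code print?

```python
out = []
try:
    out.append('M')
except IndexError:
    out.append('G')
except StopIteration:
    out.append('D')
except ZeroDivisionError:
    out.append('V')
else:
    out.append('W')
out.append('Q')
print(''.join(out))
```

Execution trace: 'M' (try body, no exception) → 'W' (else) → 'Q' (after the try/except). Output: MWQ

Answer: MWQ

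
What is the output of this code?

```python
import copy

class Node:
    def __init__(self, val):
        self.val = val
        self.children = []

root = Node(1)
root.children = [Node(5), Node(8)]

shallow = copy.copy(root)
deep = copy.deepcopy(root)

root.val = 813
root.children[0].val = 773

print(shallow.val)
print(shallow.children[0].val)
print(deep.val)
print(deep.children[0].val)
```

Key concept: deep copy with custom objects.
Step by step:
`root = Node(1)` → root = Node(val=1, children=[])
`root.children = [Node(5), Node(8)]` → root = Node(val=1, children=[Node(val=5, children=[]), Node(val=8, children=[])])
`shallow = copy.copy(root)` → shallow = Node(val=1, children=[Node(val=5, children=[]), Node(val=8, children=[])])
`deep = copy.deepcopy(root)` → deep = Node(val=1, children=[Node(val=5, children=[]), Node(val=8, children=[])])
`root.val = 813` → root = Node(val=813, children=[Node(val=5, children=[]), Node(val=8, children=[])])
`root.children[0].val = 773` → root = Node(val=813, children=[Node(val=773, children=[]), Node(val=8, children=[])]); shallow = Node(val=1, children=[Node(val=773, children=[]), Node(val=8, children=[])])
`print(shallow.val)` → prints 1
`print(shallow.children[0].val)` → prints 773
`print(deep.val)` → prints 1
`print(deep.children[0].val)` → prints 5

Answer:
1
773
1
5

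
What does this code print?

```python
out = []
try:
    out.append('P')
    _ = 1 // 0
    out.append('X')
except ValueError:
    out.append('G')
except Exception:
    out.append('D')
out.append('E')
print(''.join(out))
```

Execution trace: 'P' (try body) → 'D' (except Exception) → 'E' (after the try/except). Output: PDE

Answer: PDE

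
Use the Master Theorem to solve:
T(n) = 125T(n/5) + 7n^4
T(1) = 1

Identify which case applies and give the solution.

a=125, b=5, f(n)=7n^4. log_5(125) = 3. Since c=4 > 3 and the regularity condition holds (125(n/5)^4 = (125/5^4)n^4 with 125/5^4 < 1), Case 3 applies: T(n) = Θ(f(n)) = O(n^4).

Answer: O(n^4) - Case 3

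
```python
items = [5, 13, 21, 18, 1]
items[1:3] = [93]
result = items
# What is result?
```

Trace:
`items = [5, 13, 21, 18, 1]` → items = [5, 13, 21, 18, 1]
`items[1:3] = [93]` → items = [5, 93, 18, 1]
`result = items` → result = [5, 93, 18, 1]
So result = [5, 93, 18, 1]

Answer: [5, 93, 18, 1]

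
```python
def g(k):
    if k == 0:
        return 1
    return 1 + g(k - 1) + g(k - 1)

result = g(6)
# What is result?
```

g(k) = 1 + 2·g(k-1), g(0)=1. Closed form: (1+1)·2^6 - 1 = 127.

Answer: 127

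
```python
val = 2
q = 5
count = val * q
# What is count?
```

Trace:
`val = 2` → val = 2
`q = 5` → q = 5
`count = val * q` → count = 10
So count = 10

Answer: 10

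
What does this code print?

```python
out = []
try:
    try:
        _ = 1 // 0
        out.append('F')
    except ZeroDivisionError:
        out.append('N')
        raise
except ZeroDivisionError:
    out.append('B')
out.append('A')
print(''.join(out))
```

Execution trace: 'N' (inner except ZeroDivisionError) → 'B' (outer except ZeroDivisionError) → 'A' (after the try/except). Output: NBA

Answer: NBA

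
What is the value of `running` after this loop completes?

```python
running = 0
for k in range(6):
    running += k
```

Sum of 0 to 5 = 15
`running` takes the values: 0 → 1 → 3 → 6 → 10 → 15

Answer: 15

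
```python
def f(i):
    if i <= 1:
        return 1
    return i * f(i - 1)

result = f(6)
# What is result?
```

f(6) = 6 * 5 * 4 * 3 * 2 * 1 = 720

Answer: 720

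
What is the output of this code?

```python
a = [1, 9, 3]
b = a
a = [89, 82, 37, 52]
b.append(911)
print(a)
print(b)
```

Key concept: rebinding vs mutation: a is rebound to a new list, b still points at the original.
Step by step:
`a = [1, 9, 3]` → a = [1, 9, 3]
`b = a` → b = [1, 9, 3] (same object as a)
`a = [89, 82, 37, 52]` → a = [89, 82, 37, 52]
`b.append(911)` → b = [1, 9, 3, 911]
`print(a)` → prints [89, 82, 37, 52]
`print(b)` → prints [1, 9, 3, 911]

Answer:
[89, 82, 37, 52]
[1, 9, 3, 911]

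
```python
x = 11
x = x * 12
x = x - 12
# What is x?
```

Trace:
`x = 11` → x = 11
`x = x * 12` → x = 132
`x = x - 12` → x = 120
So x = 120

Answer: 120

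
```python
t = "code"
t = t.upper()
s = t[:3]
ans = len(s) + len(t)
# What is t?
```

Trace:
`t = "code"` → t = 'code'
`t = t.upper()` → t = 'CODE'
`s = t[:3]` → s = 'COD'
`ans = len(s) + len(t)` → ans = 7
So t = 'CODE'

Answer: 'CODE'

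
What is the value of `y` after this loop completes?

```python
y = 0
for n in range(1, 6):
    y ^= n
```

XOR of 1 to 5
`y` takes the values: 0 → 1 → 3 → 0 → 4 → 1

Answer: 1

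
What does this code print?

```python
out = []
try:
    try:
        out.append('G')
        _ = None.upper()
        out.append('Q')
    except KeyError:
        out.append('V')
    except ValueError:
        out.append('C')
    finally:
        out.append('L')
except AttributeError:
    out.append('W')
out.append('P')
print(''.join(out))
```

Execution trace: 'G' (try body) → 'L' (finally) → 'W' (outer except AttributeError) → 'P' (after the try/except). Output: GLWP

Answer: GLWP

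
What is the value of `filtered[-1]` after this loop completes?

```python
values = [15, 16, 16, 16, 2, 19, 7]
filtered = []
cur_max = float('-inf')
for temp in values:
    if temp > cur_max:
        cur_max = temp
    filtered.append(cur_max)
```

Running max ends at 19
`filtered` takes the values: [] → [15] → [15, 16] → [15, 16, 16] → [15, 16, 16, 16] → [15, 16, 16, 16, 16] → [15, 16, 16, 16, 16, 19] → [15, 16, 16, 16, 16, 19, 19]
So `filtered[-1]` = 19

Answer: 19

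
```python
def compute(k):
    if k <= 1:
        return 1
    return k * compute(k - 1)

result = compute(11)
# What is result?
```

compute(11) = 11 * 10 * 9 * 8 * 7 * 6 * 5 * 4 * 3 * 2 * 1 = 39916800

Answer: 39916800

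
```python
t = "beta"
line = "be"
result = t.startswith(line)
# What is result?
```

Trace:
`t = "beta"` → t = 'beta'
`line = "be"` → line = 'be'
`result = t.startswith(line)` → result = True
So result = True

Answer: True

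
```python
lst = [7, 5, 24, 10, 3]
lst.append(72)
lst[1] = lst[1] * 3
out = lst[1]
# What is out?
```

Trace:
`lst = [7, 5, 24, 10, 3]` → lst = [7, 5, 24, 10, 3]
`lst.append(72)` → lst = [7, 5, 24, 10, 3, 72]
`lst[1] = lst[1] * 3` → lst = [7, 15, 24, 10, 3, 72]
`out = lst[1]` → out = 15
So out = 15

Answer: 15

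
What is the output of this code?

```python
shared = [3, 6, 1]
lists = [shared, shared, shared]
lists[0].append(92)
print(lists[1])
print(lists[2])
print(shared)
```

Key concept: list of same reference.
Step by step:
`shared = [3, 6, 1]` → shared = [3, 6, 1]
`lists = [shared, shared, shared]` → lists = [[3, 6, 1], [3, 6, 1], [3, 6, 1]]
`lists[0].append(92)` → shared = [3, 6, 1, 92]; lists = [[3, 6, 1, 92], [3, 6, 1, 92], [3, 6, 1, 92]]
`print(lists[1])` → prints [3, 6, 1, 92]
`print(lists[2])` → prints [3, 6, 1, 92]
`print(shared)` → prints [3, 6, 1, 92]

Answer:
[3, 6, 1, 92]
[3, 6, 1, 92]
[3, 6, 1, 92]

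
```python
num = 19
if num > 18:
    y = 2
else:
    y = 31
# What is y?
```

Trace:
`num = 19` → num = 19
`if num > 18: ...` → num > 18 is True → y = 2
So y = 2

Answer: 2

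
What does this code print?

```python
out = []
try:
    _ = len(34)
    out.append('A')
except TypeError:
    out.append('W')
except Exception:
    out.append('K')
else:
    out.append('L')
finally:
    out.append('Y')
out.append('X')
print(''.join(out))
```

Execution trace: 'W' (except TypeError) → 'Y' (finally) → 'X' (after the try/except). Output: WYX

Answer: WYX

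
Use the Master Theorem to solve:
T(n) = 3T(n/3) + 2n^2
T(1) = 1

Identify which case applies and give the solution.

a=3, b=3, f(n)=2n^2. log_3(3) = 1. Since c=2 > 1 and the regularity condition holds (3(n/3)^2 = (3/3^2)n^2 with 3/3^2 < 1), Case 3 applies: T(n) = Θ(f(n)) = O(n^2).

Answer: O(n^2) - Case 3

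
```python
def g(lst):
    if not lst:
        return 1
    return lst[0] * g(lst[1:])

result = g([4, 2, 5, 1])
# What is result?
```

Product over [4, 2, 5, 1] = 4 * 2 * 5 * 1 = 40

Answer: 40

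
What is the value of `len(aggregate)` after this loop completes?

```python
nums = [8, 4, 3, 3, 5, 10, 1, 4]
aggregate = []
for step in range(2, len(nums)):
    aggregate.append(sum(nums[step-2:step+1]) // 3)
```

Number of 3-element averages
`aggregate` takes the values: [] → [5] → [5, 3] → [5, 3, 3] → [5, 3, 3, 6] → [5, 3, 3, 6, 5] → [5, 3, 3, 6, 5, 5]
So `len(aggregate)` = 6

Answer: 6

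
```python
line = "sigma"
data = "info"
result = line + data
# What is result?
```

Trace:
`line = "sigma"` → line = 'sigma'
`data = "info"` → data = 'info'
`result = line + data` → result = 'sigmainfo'
So result = 'sigmainfo'

Answer: 'sigmainfo'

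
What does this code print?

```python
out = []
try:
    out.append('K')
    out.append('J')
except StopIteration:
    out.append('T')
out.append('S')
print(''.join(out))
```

Execution trace: 'K' (try body) → 'J' (try body, no exception) → 'S' (after the try/except). Output: KJS

Answer: KJS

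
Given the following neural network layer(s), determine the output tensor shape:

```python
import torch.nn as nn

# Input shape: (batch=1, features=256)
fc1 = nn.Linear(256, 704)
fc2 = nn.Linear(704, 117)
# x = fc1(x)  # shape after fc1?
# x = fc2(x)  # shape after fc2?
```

Input: (1, 256) -> after fc1: (1, 704) -> Output: (1, 117)

Answer: (1, 117)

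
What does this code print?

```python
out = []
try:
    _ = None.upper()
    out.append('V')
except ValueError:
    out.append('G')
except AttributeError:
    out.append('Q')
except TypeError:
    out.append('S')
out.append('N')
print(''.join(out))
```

Execution trace: 'Q' (except AttributeError) → 'N' (after the try/except). Output: QN

Answer: QN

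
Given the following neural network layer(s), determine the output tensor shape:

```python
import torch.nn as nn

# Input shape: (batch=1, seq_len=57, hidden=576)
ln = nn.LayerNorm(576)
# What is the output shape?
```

Input: (1, 57, 576) -> Output: (1, 57, 576)

Answer: (1, 57, 576)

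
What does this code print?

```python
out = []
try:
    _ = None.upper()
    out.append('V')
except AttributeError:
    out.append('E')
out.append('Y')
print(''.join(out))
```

Execution trace: 'E' (except AttributeError) → 'Y' (after the try/except). Output: EY

Answer: EY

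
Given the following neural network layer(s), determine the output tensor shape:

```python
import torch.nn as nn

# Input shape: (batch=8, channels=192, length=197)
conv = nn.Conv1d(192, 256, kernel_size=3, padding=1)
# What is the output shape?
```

Input: (8, 192, 197) -> Output: (8, 256, 197)

Answer: (8, 256, 197)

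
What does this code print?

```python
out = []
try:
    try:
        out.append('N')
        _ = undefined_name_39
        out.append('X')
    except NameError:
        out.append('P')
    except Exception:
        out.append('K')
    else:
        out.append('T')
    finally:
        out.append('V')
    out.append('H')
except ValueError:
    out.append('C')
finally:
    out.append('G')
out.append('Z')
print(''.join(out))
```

Execution trace: 'N' (inner try body) → 'P' (inner except NameError) → 'V' (inner finally) → 'H' (try body, no exception) → 'G' (finally) → 'Z' (after the try/except). Output: NPVHGZ

Answer: NPVHGZ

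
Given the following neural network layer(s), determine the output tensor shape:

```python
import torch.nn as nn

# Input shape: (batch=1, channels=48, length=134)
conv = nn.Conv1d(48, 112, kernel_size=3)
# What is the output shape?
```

Input: (1, 48, 134) -> Output: (1, 112, 132)

Answer: (1, 112, 132)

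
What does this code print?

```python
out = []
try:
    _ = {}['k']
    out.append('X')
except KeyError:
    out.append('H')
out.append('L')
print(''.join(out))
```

Execution trace: 'H' (except KeyError) → 'L' (after the try/except). Output: HL

Answer: HL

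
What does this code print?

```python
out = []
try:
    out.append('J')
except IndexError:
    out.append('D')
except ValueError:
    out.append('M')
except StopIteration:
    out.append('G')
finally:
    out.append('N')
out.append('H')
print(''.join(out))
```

Execution trace: 'J' (try body, no exception) → 'N' (finally) → 'H' (after the try/except). Output: JNH

Answer: JNH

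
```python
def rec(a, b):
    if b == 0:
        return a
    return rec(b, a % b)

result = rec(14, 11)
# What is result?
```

rec(14, 11) -> rec(11, 3) -> rec(3, 2) -> rec(2, 1) -> rec(1, 0) -> 1

Answer: 1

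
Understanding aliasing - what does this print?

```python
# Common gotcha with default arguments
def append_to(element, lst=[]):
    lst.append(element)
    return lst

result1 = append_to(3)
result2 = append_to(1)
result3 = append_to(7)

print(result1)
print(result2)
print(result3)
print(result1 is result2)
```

Key concept: mutable default argument gotcha.
Step by step:
`result1 = append_to(3)` → result1 = [3]
`result2 = append_to(1)` → result1 = [3, 1] (same object as result2); result2 = [3, 1] (same object as result1)
`result3 = append_to(7)` → result1 = [3, 1, 7] (same object as result2, result3); result2 = [3, 1, 7] (same object as result1, result3); result3 = [3, 1, 7] (same object as result1, result2)
`print(result1)` → prints [3, 1, 7]
`print(result2)` → prints [3, 1, 7]
`print(result3)` → prints [3, 1, 7]
`print(result1 is result2)` → prints True

Answer:
[3, 1, 7]
[3, 1, 7]
[3, 1, 7]
True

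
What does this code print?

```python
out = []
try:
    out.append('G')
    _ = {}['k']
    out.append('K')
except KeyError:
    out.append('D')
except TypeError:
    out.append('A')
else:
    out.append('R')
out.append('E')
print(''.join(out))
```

Execution trace: 'G' (try body) → 'D' (except KeyError) → 'E' (after the try/except). Output: GDE

Answer: GDE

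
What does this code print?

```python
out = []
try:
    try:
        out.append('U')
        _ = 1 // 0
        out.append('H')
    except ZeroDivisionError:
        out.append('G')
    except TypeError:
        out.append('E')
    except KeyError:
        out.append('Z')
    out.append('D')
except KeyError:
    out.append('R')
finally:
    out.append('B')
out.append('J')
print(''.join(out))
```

Execution trace: 'U' (inner try body) → 'G' (inner except ZeroDivisionError) → 'D' (try body, no exception) → 'B' (finally) → 'J' (after the try/except). Output: UGDBJ

Answer: UGDBJ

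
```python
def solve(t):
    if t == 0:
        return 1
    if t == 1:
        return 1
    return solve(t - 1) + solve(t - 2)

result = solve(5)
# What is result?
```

Build up from base cases: solve(0)=1, solve(1)=1, solve(2)=2, solve(3)=3, solve(4)=5, solve(5)=8

Answer: 8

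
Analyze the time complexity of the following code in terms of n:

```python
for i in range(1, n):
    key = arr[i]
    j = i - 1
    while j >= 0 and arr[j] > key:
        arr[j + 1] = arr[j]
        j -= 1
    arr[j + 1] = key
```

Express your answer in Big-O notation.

This is Insertion sort. Time complexity: O(n²).

Answer: O(n²)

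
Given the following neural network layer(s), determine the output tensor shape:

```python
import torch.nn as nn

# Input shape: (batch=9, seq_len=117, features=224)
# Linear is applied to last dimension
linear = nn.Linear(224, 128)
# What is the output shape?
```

Input: (9, 117, 224) -> Output: (9, 117, 128)

Answer: (9, 117, 128)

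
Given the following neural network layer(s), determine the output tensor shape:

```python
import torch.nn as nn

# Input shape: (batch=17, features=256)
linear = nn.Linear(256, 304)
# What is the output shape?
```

Input: (17, 256) -> Output: (17, 304)

Answer: (17, 304)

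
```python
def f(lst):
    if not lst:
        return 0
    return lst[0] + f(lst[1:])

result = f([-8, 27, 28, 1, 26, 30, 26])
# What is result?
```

(-8) + 27 + 28 + 1 + 26 + 30 + 26 + 0 = 130

Answer: 130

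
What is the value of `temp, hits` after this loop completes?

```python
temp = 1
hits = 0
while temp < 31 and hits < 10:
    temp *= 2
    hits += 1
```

Double until >= 31 or 10 iterations
`temp, hits` takes the values: (1, 0) → (2, 0) → (2, 1) → (4, 1) → (4, 2) → (8, 2) → (8, 3) → (16, 3) → (16, 4) → (32, 4) → (32, 5)

Answer: 32, 5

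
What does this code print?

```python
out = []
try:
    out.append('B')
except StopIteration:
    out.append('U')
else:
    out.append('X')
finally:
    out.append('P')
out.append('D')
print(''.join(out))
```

Execution trace: 'B' (try body, no exception) → 'X' (else) → 'P' (finally) → 'D' (after the try/except). Output: BXPD

Answer: BXPD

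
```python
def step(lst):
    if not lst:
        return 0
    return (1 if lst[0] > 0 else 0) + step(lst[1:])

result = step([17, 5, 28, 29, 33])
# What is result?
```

Count of positive elements in [17, 5, 28, 29, 33] = 5

Answer: 5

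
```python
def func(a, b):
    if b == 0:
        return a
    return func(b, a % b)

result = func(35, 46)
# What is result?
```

func(35, 46) -> func(46, 35) -> func(35, 11) -> func(11, 2) -> func(2, 1) -> func(1, 0) -> 1

Answer: 1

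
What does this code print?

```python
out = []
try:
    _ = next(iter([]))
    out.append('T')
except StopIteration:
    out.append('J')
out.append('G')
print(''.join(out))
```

Execution trace: 'J' (except StopIteration) → 'G' (after the try/except). Output: JG

Answer: JG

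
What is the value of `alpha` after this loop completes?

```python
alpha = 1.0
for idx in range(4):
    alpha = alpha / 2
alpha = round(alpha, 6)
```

Halving LR 4 times: 1 / 2^4
`alpha` takes the values: 1.0 → 0.5 → 0.25 → 0.125 → 0.0625

Answer: 0.0625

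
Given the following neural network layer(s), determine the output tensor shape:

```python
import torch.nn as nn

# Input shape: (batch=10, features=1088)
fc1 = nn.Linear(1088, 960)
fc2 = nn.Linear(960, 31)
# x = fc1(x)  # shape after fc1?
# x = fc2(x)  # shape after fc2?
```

Input: (10, 1088) -> after fc1: (10, 960) -> Output: (10, 31)

Answer: (10, 31)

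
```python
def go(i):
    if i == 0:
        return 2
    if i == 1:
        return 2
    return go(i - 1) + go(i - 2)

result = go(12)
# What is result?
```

Build up from base cases: go(0)=2, go(1)=2, go(2)=4, go(3)=6, go(4)=10, go(5)=16, go(6)=26, ..., go(12)=466

Answer: 466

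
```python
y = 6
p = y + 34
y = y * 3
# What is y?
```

Trace:
`y = 6` → y = 6
`p = y + 34` → p = 40
`y = y * 3` → y = 18
So y = 18

Answer: 18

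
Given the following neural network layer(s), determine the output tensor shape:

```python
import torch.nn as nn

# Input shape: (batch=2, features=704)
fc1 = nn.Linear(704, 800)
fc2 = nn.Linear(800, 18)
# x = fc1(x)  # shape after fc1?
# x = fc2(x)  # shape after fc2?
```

Input: (2, 704) -> after fc1: (2, 800) -> Output: (2, 18)

Answer: (2, 18)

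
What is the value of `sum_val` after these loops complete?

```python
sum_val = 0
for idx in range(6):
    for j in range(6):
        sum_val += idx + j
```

Sum of all idx+j for idx,j in 6x6
`sum_val` takes the values: 0 → 1 → 3 → 6 → 10 → 15 → 16 → 18 → 21 → 25 → 30 → 36 → 38 → 41 → 45 → 50 → 56 → 63 → 66 → 70 → 75 → 81 → 88 → 96 → 100 → 105 → 111 → 118 → 126 → 135 → 140 → 146 → 153 → 161 → 170 → 180

Answer: 180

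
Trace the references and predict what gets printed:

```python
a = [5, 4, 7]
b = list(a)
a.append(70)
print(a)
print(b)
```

Key concept: list() constructor creates copy.
Step by step:
`a = [5, 4, 7]` → a = [5, 4, 7]
`b = list(a)` → b = [5, 4, 7]
`a.append(70)` → a = [5, 4, 7, 70]
`print(a)` → prints [5, 4, 7, 70]
`print(b)` → prints [5, 4, 7]

Answer:
[5, 4, 7, 70]
[5, 4, 7]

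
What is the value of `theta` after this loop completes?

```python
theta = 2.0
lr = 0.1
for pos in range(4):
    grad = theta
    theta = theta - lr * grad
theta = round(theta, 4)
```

Gradient descent: w = 2.0 * (1 - 0.1)^4
`theta` takes the values: 2.0 → 1.8 → 1.62 → 1.458 → 1.3122

Answer: 1.3122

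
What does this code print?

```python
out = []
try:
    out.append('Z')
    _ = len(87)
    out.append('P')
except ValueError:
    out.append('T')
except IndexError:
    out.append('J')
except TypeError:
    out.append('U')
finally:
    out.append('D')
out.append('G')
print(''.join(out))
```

Execution trace: 'Z' (try body) → 'U' (except TypeError) → 'D' (finally) → 'G' (after the try/except). Output: ZUDG

Answer: ZUDG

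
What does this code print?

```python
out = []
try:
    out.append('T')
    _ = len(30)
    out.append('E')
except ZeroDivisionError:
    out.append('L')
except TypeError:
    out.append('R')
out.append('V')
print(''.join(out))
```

Execution trace: 'T' (try body) → 'R' (except TypeError) → 'V' (after the try/except). Output: TRV

Answer: TRV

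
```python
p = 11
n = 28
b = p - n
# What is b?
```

Trace:
`p = 11` → p = 11
`n = 28` → n = 28
`b = p - n` → b = -17
So b = -17

Answer: -17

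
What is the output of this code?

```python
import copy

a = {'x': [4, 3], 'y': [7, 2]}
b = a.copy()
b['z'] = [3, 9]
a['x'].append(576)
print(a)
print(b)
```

Key concept: shallow copy of dict with mutable values.
Step by step:
`a = {'x': [4, 3], 'y': [7, 2]}` → a = {'x': [4, 3], 'y': [7, 2]}
`b = a.copy()` → b = {'x': [4, 3], 'y': [7, 2]}
`b['z'] = [3, 9]` → b = {'x': [4, 3], 'y': [7, 2], 'z': [3, 9]}
`a['x'].append(576)` → a = {'x': [4, 3, 576], 'y': [7, 2]}; b = {'x': [4, 3, 576], 'y': [7, 2], 'z': [3, 9]}
`print(a)` → prints {'x': [4, 3, 576], 'y': [7, 2]}
`print(b)` → prints {'x': [4, 3, 576], 'y': [7, 2], 'z': [3, 9]}

Answer:
{'x': [4, 3, 576], 'y': [7, 2]}
{'x': [4, 3, 576], 'y': [7, 2], 'z': [3, 9]}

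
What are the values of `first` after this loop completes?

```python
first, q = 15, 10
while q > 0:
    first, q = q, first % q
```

GCD of 15 and 10
`first` takes the values: 15 → 10 → 5

Answer: 5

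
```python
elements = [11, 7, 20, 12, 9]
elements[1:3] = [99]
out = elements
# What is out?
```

Trace:
`elements = [11, 7, 20, 12, 9]` → elements = [11, 7, 20, 12, 9]
`elements[1:3] = [99]` → elements = [11, 99, 12, 9]
`out = elements` → out = [11, 99, 12, 9]
So out = [11, 99, 12, 9]

Answer: [11, 99, 12, 9]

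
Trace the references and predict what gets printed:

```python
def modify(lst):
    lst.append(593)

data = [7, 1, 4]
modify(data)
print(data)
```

Key concept: function modifies passed list.
Step by step:
`data = [7, 1, 4]` → data = [7, 1, 4]
`modify(data)` → data = [7, 1, 4, 593]
`print(data)` → prints [7, 1, 4, 593]

Answer: [7, 1, 4, 593]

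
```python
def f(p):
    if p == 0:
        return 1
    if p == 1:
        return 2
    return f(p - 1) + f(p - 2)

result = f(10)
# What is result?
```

Build up from base cases: f(0)=1, f(1)=2, f(2)=3, f(3)=5, f(4)=8, f(5)=13, f(6)=21, ..., f(10)=144

Answer: 144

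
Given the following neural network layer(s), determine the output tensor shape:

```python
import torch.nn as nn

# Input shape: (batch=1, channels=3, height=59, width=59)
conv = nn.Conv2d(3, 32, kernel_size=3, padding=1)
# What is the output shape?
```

Input: (1, 3, 59, 59) -> Output: (1, 32, 59, 59)

Answer: (1, 32, 59, 59)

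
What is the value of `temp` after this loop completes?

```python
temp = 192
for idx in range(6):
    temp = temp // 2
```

Halve 6 times: 192 // 2^6 = 3
`temp` takes the values: 192 → 96 → 48 → 24 → 12 → 6 → 3

Answer: 3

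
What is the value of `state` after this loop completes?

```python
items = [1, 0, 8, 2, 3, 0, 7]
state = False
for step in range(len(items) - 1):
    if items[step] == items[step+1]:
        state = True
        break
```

Check consecutive duplicates in [1, 0, 8, 2, 3, 0, 7]
`state` takes the values: False

Answer: False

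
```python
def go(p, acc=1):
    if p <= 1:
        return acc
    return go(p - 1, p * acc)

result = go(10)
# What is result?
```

Accumulator trace (n, acc): (10, 1) -> (9, 10) -> (8, 90) -> (7, 720) -> (6, 5040) -> (5, 30240) -> (4, 151200) -> (3, 604800) -> (2, 1814400) -> (1, 3628800) -> return 3628800

Answer: 3628800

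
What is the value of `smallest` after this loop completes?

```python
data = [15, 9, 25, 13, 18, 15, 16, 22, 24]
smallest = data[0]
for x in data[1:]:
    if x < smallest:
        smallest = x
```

Minimum of [15, 9, 25, 13, 18, 15, 16, 22, 24]
`smallest` takes the values: 15 → 9

Answer: 9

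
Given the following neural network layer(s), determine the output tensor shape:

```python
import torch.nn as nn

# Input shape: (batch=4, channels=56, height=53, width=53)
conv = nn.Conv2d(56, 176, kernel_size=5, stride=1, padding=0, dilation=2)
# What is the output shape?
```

Input: (4, 56, 53, 53) -> Output: (4, 176, 45, 45)

Answer: (4, 176, 45, 45)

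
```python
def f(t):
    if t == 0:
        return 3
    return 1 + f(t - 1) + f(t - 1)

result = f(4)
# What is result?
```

f(t) = 1 + 2·f(t-1), f(0)=3. Closed form: (3+1)·2^4 - 1 = 63.

Answer: 63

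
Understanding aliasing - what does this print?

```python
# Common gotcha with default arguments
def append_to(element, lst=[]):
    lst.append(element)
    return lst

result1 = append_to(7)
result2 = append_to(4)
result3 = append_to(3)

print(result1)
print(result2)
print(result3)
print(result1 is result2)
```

Key concept: mutable default argument gotcha.
Step by step:
`result1 = append_to(7)` → result1 = [7]
`result2 = append_to(4)` → result1 = [7, 4] (same object as result2); result2 = [7, 4] (same object as result1)
`result3 = append_to(3)` → result1 = [7, 4, 3] (same object as result2, result3); result2 = [7, 4, 3] (same object as result1, result3); result3 = [7, 4, 3] (same object as result1, result2)
`print(result1)` → prints [7, 4, 3]
`print(result2)` → prints [7, 4, 3]
`print(result3)` → prints [7, 4, 3]
`print(result1 is result2)` → prints True

Answer:
[7, 4, 3]
[7, 4, 3]
[7, 4, 3]
True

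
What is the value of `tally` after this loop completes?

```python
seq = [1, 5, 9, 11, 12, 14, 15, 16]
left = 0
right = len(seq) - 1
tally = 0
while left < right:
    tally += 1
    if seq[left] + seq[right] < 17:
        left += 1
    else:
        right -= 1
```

Steps to find pair summing to 17
`tally` takes the values: 0 → 1 → 2 → 3 → 4 → 5 → 6 → 7

Answer: 7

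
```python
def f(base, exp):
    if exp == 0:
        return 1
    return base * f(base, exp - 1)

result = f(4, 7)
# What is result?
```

f(4, 7) = 4 * 4 * 4 * 4 * 4 * 4 * 4 = 16384

Answer: 16384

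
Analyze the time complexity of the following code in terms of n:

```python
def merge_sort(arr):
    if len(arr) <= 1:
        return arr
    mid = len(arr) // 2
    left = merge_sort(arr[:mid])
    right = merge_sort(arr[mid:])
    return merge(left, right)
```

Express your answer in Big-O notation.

This is Merge sort. Time complexity: O(n log n).

Answer: O(n log n)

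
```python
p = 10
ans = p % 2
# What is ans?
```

Trace:
`p = 10` → p = 10
`ans = p % 2` → ans = 0
So ans = 0

Answer: 0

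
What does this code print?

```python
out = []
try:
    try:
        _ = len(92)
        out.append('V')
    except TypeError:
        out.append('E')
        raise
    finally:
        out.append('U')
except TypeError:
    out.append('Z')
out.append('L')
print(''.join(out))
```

Execution trace: 'E' (inner except TypeError) → 'U' (inner finally) → 'Z' (outer except TypeError) → 'L' (after the try/except). Output: EUZL

Answer: EUZL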